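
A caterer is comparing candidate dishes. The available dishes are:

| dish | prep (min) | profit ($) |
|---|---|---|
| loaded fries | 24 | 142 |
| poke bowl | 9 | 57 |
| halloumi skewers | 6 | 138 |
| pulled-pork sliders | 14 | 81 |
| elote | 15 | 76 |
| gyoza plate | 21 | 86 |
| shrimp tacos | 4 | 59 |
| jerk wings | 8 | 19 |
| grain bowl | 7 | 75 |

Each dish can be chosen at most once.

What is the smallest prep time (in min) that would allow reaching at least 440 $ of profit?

50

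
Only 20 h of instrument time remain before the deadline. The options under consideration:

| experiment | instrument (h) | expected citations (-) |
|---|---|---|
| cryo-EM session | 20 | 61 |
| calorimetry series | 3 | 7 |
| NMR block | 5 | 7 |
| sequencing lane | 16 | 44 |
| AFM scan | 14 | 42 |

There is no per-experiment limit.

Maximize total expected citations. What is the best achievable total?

Best packing: cryo-EM session — 20 h, 61 total.
No other feasible combination exceeds 61.

61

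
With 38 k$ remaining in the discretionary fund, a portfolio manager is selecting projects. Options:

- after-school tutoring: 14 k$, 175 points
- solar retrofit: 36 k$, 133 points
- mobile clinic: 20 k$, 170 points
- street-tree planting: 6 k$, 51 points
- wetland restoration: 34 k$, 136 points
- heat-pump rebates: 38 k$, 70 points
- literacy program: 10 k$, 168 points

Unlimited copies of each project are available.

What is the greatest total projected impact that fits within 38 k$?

555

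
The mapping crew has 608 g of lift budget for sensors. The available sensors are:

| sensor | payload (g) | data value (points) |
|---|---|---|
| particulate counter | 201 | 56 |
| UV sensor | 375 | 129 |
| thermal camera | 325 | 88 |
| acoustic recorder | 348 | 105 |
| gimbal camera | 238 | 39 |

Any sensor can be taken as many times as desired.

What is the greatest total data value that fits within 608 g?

185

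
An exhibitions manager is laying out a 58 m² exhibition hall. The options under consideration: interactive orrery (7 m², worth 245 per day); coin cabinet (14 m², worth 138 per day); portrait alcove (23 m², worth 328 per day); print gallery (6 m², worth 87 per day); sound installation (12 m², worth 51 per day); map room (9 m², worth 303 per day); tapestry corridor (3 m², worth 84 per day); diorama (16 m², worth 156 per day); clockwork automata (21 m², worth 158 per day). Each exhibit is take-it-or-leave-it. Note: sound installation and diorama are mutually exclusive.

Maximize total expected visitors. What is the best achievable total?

1116

A density-first pass picks interactive orrery + portrait alcove + print gallery + map room + tapestry corridor — 1047 at 48 m².
The 6 m² tied up in print gallery is better spent on diorama — total rises to 1116 (58 m²).
The closest alternative, interactive orrery + coin cabinet + portrait alcove + map room + tapestry corridor, reaches only 1098.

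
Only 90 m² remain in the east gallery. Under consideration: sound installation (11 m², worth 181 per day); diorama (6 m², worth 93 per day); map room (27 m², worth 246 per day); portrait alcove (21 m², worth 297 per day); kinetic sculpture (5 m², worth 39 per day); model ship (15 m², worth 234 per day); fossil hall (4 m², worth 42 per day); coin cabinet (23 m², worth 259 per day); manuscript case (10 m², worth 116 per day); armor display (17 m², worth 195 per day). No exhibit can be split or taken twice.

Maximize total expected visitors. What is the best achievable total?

Greedy by ratio would take sound installation + diorama + portrait alcove + kinetic sculpture + model ship + fossil hall + manuscript case + armor display: 89 m² used, total 1197.
The 22 m² tied up in kinetic sculpture and armor display is better spent on coin cabinet — total rises to 1222 (90 m²).
Runner-up sound installation + diorama + portrait alcove + kinetic sculpture + model ship + fossil hall + manuscript case + armor display tops out at 1197.

1222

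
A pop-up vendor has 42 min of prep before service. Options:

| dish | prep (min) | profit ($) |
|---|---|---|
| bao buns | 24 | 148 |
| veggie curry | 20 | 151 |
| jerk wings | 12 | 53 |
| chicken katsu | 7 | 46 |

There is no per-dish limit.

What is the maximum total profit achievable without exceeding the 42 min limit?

302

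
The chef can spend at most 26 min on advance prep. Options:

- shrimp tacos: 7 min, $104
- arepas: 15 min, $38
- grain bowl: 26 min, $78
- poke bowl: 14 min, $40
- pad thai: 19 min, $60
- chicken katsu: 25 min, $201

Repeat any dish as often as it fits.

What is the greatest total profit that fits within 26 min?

Ranking by ratio (profit/min): shrimp tacos 14.86, chicken katsu 8.04, pad thai 3.16.
The ratio ordering already packs tightly: 3×shrimp tacos, 21 min, 312.

312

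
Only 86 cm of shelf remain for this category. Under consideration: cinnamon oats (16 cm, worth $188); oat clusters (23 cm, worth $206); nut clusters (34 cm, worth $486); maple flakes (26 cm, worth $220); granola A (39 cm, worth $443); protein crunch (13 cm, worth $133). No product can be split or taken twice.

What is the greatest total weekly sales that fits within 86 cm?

Density check — nut clusters 14.29, cinnamon oats 11.75, granola A 11.36, protein crunch 10.23 are the best per cm.
Taking the top-ratio products first gives cinnamon oats + oat clusters + nut clusters + protein crunch for 1013 (86 cm).
The 39 cm tied up in cinnamon oats and oat clusters is better spent on granola A — total rises to 1062 (86 cm).
Every other selection either busts 86 cm or fails to beat 1062.

1062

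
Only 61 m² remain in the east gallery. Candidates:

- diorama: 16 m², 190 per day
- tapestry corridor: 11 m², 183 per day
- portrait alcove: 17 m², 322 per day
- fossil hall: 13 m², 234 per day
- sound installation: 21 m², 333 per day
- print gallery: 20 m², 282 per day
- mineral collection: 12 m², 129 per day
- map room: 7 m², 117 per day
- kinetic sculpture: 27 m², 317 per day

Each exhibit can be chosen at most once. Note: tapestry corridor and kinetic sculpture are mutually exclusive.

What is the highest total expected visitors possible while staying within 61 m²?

1021

Ranking by ratio (expected visitors/m²): portrait alcove 18.94, fossil hall 18.00, map room 16.71.
Taking the top-ratio exhibits first gives tapestry corridor + portrait alcove + fossil hall + mineral collection + map room for 985 (60 m²).
Dropping mineral collection and map room frees 19 m²; slotting in print gallery (20 m²) lifts the total to 1021 at 61 m².
Nothing else feasible within 61 m² beats 1021.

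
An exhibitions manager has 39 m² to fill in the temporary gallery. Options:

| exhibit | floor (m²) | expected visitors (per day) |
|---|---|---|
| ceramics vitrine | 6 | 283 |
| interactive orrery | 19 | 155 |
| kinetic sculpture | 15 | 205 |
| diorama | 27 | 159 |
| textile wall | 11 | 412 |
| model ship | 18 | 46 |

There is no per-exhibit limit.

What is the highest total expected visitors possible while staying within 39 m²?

1698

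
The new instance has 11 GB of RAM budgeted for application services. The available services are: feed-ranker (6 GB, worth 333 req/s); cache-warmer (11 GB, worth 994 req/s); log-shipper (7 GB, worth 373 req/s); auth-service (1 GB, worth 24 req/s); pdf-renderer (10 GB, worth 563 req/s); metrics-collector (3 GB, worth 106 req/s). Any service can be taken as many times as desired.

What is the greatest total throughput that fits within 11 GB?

994

Cache-warmer uses 11 of the 11 GB and totals 994.
No other feasible combination exceeds 994.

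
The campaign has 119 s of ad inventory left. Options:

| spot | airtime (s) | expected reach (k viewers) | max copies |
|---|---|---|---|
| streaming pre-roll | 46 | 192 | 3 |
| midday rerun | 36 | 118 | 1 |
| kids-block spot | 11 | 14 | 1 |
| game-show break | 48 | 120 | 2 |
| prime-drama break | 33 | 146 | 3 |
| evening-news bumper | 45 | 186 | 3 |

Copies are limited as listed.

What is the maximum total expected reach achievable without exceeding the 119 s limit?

Filling by ratio: kids-block spot + 3×prime-drama break for 452, with 9 s left unused.
Replace kids-block spot and prime-drama break with streaming pre-roll: the trade gains 32 net, giving 484 at 112 s.
Nothing else within 119 s beats 484.

484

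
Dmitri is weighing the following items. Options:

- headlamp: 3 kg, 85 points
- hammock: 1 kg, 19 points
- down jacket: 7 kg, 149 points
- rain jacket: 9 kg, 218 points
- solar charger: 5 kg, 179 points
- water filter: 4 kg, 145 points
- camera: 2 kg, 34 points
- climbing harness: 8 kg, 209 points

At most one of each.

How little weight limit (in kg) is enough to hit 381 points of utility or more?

12

Minimise kg subject to total utility ≥ 381.
headlamp + solar charger + water filter: 409 utility at 12 kg.
No combination under 12 kg hits 381.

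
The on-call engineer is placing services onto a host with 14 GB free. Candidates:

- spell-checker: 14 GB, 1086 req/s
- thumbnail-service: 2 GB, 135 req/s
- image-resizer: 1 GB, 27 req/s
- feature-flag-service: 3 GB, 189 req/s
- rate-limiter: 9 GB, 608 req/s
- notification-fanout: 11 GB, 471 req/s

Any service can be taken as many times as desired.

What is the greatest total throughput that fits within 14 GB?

1086

Spell-checker uses 14 of the 14 GB and totals 1086.
That's the maximum — no swap from here does better than 1086.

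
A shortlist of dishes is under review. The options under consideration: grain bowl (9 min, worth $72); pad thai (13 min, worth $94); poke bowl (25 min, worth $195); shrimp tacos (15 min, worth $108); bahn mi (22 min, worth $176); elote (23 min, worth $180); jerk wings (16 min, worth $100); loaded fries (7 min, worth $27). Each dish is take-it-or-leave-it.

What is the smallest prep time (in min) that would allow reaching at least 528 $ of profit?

69

Minimise min subject to total profit ≥ 528.
Taking grain bowl + pad thai + poke bowl + bahn mi gives 537 (≥ 528) for 69 min.
Below 69 min the best achievable stays under 528.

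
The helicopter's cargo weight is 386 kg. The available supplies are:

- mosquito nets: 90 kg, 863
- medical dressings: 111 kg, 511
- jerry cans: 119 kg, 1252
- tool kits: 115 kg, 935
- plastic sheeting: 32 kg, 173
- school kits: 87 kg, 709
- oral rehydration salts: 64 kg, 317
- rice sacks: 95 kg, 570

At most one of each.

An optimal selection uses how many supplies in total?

4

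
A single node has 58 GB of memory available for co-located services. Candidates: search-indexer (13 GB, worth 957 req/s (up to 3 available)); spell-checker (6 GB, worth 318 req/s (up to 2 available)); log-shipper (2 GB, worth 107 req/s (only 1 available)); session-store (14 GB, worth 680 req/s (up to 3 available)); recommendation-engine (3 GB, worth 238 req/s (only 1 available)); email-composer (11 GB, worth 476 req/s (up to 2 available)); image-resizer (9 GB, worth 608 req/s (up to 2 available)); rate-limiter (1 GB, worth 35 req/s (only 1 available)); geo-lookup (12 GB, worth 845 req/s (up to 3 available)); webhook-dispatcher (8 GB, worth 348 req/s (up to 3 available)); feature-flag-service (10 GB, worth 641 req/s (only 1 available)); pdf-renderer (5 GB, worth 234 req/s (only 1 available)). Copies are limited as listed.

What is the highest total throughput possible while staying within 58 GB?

4122

Density check — recommendation-engine 79.33, search-indexer 73.62, geo-lookup 70.42, image-resizer 67.56 are the best per GB.
Filling by ratio: 3×search-indexer + log-shipper + recommendation-engine + rate-limiter + geo-lookup for 4096, with 1 GB left unused.
Replace log-shipper and recommendation-engine and geo-lookup with 2×image-resizer: the trade gains 26 net, giving 4122 at 58 GB.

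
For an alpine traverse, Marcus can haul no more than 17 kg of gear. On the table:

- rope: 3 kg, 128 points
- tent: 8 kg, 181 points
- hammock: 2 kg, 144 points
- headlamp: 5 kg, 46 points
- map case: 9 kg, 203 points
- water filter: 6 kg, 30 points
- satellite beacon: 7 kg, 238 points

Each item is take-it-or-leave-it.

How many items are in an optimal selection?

Best achievable utility is 563.
One optimal bundle: tent + hammock + satellite beacon (17 kg).
Any selection reaching 563 contains exactly 3 items.

3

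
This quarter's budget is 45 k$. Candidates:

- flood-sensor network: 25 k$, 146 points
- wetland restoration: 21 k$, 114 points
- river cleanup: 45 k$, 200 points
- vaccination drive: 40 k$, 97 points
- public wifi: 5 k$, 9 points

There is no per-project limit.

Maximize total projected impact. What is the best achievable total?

228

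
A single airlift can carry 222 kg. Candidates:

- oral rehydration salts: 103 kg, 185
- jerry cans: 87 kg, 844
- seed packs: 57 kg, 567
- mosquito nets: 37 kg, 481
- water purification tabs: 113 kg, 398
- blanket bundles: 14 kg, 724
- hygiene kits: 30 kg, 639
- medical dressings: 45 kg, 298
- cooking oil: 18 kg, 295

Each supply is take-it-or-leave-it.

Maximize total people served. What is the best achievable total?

3069

Ranking by ratio (people served/kg): blanket bundles 51.71, hygiene kits 21.30, cooking oil 16.39.
The ratio heuristic lands on seed packs + mosquito nets + blanket bundles + hygiene kits + medical dressings + cooking oil (3004) but leaves 21 kg idle.
Dropping mosquito nets and medical dressings frees 82 kg; slotting in jerry cans (87 kg) lifts the total to 3069 at 206 kg.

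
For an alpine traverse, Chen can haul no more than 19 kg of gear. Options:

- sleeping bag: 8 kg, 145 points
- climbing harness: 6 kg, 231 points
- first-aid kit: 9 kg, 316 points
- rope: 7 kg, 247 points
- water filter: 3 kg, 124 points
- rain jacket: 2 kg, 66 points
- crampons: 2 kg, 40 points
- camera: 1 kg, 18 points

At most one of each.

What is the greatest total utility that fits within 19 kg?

689

Greedy by ratio would take climbing harness + rope + water filter + rain jacket + camera: 19 kg used, total 686.
Replace rope and rain jacket with first-aid kit: the trade gains 3 net, giving 689 at 19 kg.
Nothing else within 19 kg beats 689.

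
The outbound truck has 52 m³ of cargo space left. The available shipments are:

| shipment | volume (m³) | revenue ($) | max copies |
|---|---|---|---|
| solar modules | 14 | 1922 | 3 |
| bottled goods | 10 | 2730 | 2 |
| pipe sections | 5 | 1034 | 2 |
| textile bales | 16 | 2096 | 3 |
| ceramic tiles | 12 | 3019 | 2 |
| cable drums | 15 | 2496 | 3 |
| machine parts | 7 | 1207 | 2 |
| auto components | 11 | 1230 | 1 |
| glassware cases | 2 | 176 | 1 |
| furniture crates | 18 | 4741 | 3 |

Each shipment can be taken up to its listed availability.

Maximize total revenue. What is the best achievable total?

13509

Greedy by ratio would take 2×bottled goods + ceramic tiles + glassware cases + furniture crates: 52 m³ used, total 13396.
Dropping bottled goods and glassware cases frees 12 m³; slotting in ceramic tiles (12 m³) lifts the total to 13509 at 52 m³.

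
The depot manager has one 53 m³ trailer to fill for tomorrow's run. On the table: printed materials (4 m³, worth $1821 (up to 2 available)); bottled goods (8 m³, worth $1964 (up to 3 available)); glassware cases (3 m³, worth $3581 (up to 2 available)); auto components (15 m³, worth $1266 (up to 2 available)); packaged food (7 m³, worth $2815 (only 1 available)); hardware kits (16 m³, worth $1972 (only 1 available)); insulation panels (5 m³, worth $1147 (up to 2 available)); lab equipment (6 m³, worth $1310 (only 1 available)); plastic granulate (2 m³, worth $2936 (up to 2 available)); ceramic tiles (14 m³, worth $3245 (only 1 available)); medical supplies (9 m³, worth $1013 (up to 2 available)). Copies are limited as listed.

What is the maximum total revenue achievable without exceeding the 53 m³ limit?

Filling by ratio: 2×printed materials + 3×bottled goods + 2×glassware cases + packaged food + 2×plastic granulate for 25383, with 4 m³ left unused.
Dropping 2×bottled goods frees 16 m³; slotting in lab equipment + ceramic tiles (20 m³) lifts the total to 26010 at 53 m³.
Every other selection either busts 53 m³ or exceeds an availability limit or fails to beat 26010.

26010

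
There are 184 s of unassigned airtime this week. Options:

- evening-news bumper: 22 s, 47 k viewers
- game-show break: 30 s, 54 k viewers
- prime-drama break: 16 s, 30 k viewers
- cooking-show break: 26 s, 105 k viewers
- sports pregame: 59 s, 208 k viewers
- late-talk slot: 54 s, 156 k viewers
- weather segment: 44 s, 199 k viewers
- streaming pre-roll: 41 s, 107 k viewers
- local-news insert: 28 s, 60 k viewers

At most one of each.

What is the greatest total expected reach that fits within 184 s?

By expected reach per s: weather segment 4.52, cooking-show break 4.04, sports pregame 3.53, late-talk slot 2.89 lead.
Best packing: cooking-show break + sports pregame + late-talk slot + weather segment — 183 s, 668 total.
Runner-up cooking-show break + sports pregame + weather segment + streaming pre-roll tops out at 619.

668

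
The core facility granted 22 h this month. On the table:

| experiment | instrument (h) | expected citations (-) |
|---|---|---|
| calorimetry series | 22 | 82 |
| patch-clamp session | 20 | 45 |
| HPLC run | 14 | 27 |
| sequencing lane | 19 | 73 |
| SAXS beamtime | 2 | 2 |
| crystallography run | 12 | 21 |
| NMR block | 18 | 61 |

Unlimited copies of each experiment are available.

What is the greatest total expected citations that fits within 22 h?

82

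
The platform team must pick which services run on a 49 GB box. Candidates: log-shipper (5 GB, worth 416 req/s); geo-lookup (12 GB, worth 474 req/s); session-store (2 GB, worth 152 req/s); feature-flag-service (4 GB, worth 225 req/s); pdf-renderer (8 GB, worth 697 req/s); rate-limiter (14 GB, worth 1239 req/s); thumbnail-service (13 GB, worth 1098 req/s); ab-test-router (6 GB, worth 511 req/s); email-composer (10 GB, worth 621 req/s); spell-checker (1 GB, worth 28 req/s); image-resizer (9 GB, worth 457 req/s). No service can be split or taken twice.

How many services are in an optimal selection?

The maximum throughput within 49 GB is 4141.
log-shipper + session-store + pdf-renderer + rate-limiter + thumbnail-service + ab-test-router + spell-checker hits 4141 at 49 GB.
Every optimal selection uses 7 services.

7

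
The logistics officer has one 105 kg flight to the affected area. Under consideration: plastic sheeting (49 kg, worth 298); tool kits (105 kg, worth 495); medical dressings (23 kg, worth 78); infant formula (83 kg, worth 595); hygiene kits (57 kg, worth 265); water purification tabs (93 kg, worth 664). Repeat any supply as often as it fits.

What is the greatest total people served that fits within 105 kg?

The ratio heuristic lands on infant formula (595) but leaves 22 kg idle.
Dropping infant formula frees 83 kg; slotting in water purification tabs (93 kg) lifts the total to 664 at 93 kg.
The spare 12 kg is too small for any remaining supply, and no exchange beats 664.

664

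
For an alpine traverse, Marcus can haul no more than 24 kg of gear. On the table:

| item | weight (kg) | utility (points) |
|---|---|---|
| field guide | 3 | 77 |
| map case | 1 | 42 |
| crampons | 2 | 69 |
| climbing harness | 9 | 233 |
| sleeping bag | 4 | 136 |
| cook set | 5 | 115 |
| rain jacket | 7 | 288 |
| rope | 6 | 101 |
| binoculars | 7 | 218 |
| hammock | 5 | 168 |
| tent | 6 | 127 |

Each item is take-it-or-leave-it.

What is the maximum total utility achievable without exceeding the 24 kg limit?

852

Taking the top-ratio items first gives field guide + map case + crampons + sleeping bag + rain jacket + hammock for 780 (22 kg).
Dropping field guide and crampons frees 5 kg; slotting in binoculars (7 kg) lifts the total to 852 at 24 kg.
Runner-up field guide + map case + crampons + sleeping bag + rain jacket + binoculars tops out at 830.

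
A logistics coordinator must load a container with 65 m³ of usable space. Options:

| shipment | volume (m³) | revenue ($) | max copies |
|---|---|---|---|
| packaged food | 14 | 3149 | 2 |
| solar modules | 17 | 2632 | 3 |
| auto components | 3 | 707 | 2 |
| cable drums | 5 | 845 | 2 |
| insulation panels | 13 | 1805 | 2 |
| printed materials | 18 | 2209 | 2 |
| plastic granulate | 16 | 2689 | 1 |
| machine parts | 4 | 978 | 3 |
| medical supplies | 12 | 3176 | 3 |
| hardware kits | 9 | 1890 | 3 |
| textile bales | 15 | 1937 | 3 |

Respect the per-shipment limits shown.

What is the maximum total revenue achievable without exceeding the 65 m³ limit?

Density check — medical supplies 264.67, machine parts 244.50, auto components 235.67 are the best per m³.
Greedy by ratio would take 2×auto components + 3×machine parts + 3×medical supplies + hardware kits: 63 m³ used, total 15766.
Replace auto components and hardware kits with packaged food: the trade gains 552 net, giving 16318 at 65 m³.

16318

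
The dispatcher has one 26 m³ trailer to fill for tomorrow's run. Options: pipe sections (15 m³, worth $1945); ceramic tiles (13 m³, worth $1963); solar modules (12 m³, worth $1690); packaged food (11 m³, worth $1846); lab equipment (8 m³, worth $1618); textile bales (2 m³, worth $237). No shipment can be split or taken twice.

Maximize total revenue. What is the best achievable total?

4046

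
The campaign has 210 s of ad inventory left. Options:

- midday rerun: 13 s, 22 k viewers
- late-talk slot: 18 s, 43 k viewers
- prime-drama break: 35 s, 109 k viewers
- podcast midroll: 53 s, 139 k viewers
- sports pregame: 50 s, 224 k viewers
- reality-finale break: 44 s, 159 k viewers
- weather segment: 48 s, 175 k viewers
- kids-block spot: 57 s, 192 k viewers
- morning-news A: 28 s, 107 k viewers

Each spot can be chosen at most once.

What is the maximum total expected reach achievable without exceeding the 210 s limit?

774

Prime-drama break + sports pregame + reality-finale break + weather segment + morning-news A uses 205 of the 210 s and totals 774.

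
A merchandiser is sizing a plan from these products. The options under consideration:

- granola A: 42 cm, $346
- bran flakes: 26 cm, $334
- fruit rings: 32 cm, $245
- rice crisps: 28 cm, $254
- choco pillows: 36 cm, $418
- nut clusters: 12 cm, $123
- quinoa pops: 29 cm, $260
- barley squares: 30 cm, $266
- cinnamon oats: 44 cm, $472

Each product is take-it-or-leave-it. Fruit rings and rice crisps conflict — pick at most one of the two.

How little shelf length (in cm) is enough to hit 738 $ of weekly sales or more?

62

Look for the lowest-shelf combination reaching 738.
bran flakes + choco pillows reaches 752 using 62 cm.
Any bundle with less than 62 cm falls short of 738.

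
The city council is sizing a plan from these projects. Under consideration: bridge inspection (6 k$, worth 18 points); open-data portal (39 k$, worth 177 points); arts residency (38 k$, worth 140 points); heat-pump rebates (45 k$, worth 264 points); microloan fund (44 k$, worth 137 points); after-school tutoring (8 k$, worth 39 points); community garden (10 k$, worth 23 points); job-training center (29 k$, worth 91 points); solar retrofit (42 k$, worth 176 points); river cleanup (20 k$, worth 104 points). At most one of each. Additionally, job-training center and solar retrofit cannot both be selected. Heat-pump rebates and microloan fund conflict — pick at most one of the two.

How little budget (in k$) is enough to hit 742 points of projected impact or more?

154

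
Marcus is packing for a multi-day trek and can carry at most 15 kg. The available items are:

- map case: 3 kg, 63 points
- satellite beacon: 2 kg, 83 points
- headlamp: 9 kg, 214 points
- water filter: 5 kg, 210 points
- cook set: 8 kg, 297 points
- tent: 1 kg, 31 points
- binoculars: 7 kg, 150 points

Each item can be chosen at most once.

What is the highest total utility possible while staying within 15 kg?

590

Ranking by ratio (utility/kg): water filter 42.00, satellite beacon 41.50, cook set 37.12, tent 31.00.
Best packing: satellite beacon + water filter + cook set — 15 kg, 590 total.
That's the maximum — no swap from here does better than 590.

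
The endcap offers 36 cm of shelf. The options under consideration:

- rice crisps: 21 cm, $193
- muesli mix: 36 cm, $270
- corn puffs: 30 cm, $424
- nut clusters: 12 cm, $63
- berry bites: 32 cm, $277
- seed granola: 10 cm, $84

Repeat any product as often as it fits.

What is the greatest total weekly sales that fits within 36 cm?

By weekly sales per cm: corn puffs 14.13, rice crisps 9.19, berry bites 8.66 lead.
Best packing: corn puffs — 30 cm, 424 total.

424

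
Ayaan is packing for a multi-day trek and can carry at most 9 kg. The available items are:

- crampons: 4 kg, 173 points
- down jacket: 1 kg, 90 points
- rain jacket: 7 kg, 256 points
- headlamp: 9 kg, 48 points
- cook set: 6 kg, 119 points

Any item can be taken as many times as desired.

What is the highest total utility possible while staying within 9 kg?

810

By utility per kg: down jacket 90.00, crampons 43.25, rain jacket 36.57 lead.
Best packing: 9×down jacket — 9 kg, 810 total.
Nothing else within 9 kg beats 810.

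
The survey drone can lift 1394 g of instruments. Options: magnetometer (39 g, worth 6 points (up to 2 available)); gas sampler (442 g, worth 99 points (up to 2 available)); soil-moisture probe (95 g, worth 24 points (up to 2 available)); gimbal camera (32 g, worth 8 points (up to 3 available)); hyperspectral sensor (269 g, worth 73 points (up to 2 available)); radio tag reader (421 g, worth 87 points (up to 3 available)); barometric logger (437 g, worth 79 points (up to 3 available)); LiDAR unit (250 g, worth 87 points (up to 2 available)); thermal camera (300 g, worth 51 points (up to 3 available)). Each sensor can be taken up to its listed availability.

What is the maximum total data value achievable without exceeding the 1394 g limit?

398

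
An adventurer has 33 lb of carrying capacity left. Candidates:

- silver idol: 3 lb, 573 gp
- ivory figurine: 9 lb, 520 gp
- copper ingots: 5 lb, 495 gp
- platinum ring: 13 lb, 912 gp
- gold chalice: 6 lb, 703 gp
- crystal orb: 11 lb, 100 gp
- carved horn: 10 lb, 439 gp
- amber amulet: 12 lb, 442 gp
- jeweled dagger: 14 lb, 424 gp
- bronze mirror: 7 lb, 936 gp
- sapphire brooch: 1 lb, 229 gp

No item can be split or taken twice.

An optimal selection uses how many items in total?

Best achievable value is 3456.
One optimal bundle: silver idol + ivory figurine + copper ingots + gold chalice + bronze mirror + sapphire brooch (31 lb).
Any selection reaching 3456 contains exactly 6 items.

6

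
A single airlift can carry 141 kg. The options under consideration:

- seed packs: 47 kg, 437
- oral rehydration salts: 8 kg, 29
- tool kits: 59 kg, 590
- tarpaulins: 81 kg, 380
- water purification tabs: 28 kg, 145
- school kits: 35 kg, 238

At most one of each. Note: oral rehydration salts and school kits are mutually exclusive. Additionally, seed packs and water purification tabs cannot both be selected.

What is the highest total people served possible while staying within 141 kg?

1265

Ranking by ratio (people served/kg): tool kits 10.00, seed packs 9.30, school kits 6.80.
Seed packs + tool kits + school kits uses 141 of the 141 kg and totals 1265.
Next best is seed packs + oral rehydration salts + tool kits at 1056 (114 kg) — short by 209.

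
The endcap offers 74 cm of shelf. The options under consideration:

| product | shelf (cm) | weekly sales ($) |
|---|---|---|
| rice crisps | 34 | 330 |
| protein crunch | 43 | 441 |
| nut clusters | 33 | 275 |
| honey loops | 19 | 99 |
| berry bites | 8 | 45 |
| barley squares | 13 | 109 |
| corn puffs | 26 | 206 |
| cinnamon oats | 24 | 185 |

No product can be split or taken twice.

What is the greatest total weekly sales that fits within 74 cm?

647

Ranking by ratio (weekly sales/cm): protein crunch 10.26, rice crisps 9.71, barley squares 8.38, nut clusters 8.33.
Filling by ratio: protein crunch + berry bites + barley squares for 595, with 10 cm left unused.
Dropping berry bites and barley squares frees 21 cm; slotting in corn puffs (26 cm) lifts the total to 647 at 69 cm.
The closest alternative, rice crisps + barley squares + corn puffs, reaches only 645.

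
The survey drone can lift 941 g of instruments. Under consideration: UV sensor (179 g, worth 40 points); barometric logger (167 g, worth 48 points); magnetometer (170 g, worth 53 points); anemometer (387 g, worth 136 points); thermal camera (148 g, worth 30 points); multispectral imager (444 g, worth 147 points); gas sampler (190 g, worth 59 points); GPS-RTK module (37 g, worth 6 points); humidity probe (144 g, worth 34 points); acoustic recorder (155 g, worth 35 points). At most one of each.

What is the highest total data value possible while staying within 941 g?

Density check — anemometer 0.35, multispectral imager 0.33, magnetometer 0.31 are the best per g.
The ratio heuristic lands on anemometer + multispectral imager + GPS-RTK module (289) but leaves 73 g idle.
A better packing is barometric logger + magnetometer + anemometer + gas sampler: 914 g, total 296.
Next best is anemometer + multispectral imager + GPS-RTK module at 289 (868 g) — short by 7.

296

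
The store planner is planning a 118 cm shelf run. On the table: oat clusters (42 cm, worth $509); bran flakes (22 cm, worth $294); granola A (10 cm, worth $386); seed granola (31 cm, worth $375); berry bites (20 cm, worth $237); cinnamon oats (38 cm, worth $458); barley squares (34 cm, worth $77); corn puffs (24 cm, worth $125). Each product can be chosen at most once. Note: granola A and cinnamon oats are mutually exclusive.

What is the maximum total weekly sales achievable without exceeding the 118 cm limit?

1564

The ratio ordering already packs tightly: oat clusters + bran flakes + granola A + seed granola, 105 cm, 1564.
The spare 13 cm is too small for any remaining product, and no feasible exchange beats 1564.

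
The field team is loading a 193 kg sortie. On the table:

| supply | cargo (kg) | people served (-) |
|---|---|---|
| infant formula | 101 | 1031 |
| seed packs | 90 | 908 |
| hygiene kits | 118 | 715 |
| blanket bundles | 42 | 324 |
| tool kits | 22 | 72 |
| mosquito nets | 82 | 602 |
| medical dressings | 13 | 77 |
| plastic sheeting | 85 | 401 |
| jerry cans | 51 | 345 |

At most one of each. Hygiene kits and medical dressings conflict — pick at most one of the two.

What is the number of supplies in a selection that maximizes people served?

2

Optimal total is 1939.
For example infant formula + seed packs achieves it, using 191 kg.
Any selection reaching 1939 contains exactly 2 supplies.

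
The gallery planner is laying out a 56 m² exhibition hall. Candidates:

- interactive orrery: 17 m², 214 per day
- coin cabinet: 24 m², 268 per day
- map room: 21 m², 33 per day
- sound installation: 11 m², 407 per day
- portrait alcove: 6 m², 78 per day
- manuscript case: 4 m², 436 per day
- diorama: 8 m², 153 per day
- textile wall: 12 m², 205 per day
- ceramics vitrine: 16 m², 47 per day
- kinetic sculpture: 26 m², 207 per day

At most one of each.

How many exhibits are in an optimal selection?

5

The maximum expected visitors within 56 m² is 1415.
interactive orrery + sound installation + manuscript case + diorama + textile wall hits 1415 at 52 m².
Every optimal selection uses 5 exhibits.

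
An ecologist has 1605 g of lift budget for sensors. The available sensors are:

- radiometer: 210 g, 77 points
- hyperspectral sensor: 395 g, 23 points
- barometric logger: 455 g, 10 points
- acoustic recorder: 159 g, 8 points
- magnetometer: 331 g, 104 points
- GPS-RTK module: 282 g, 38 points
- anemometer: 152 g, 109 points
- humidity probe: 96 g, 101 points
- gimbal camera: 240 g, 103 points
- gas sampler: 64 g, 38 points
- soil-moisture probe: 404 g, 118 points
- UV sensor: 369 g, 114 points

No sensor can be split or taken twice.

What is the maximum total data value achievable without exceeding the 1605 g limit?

Ranking by ratio (data value/g): humidity probe 1.05, anemometer 0.72, gas sampler 0.59, gimbal camera 0.43.
Filling by ratio: radiometer + magnetometer + anemometer + humidity probe + gimbal camera + gas sampler + UV sensor for 646, with 143 g left unused.
Replace magnetometer with soil-moisture probe: the trade gains 14 net, giving 660 at 1535 g.
Next best is radiometer + magnetometer + anemometer + humidity probe + gimbal camera + gas sampler + soil-moisture probe at 650 (1497 g) — short by 10.

660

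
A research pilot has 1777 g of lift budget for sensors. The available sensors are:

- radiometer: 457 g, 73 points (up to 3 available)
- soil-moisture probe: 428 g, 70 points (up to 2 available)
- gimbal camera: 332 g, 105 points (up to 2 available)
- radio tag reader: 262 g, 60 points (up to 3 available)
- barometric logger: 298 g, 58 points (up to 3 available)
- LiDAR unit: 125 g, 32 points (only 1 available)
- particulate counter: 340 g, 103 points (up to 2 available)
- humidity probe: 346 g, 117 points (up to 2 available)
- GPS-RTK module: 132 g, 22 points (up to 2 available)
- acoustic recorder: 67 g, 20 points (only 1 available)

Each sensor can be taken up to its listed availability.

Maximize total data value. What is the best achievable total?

567

2×gimbal camera + particulate counter + 2×humidity probe + acoustic recorder uses 1763 of the 1777 g and totals 567.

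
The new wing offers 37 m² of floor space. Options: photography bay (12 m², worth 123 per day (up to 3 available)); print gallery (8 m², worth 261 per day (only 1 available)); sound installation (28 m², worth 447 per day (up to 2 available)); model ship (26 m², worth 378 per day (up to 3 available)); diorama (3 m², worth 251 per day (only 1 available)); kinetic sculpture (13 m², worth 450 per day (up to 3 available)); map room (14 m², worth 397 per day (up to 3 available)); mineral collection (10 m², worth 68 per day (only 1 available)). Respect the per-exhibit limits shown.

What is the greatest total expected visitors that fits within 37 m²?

1412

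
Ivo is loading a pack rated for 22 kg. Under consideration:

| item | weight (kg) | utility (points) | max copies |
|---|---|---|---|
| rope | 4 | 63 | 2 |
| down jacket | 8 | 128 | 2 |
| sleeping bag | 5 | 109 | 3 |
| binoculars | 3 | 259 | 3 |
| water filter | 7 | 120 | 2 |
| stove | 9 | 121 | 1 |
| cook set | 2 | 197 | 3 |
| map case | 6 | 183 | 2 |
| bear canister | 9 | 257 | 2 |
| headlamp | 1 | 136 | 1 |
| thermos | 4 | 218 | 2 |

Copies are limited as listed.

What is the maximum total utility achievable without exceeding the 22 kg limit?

Ranking by ratio (utility/kg): headlamp 136.00, cook set 98.50, binoculars 86.33, thermos 54.50.
Taking the top-ratio items first gives 3×binoculars + 3×cook set + headlamp + thermos for 1722 (20 kg).
Replace cook set with thermos: the trade gains 21 net, giving 1743 at 22 kg.
Every other selection either busts 22 kg or exceeds an availability limit or fails to beat 1743.

1743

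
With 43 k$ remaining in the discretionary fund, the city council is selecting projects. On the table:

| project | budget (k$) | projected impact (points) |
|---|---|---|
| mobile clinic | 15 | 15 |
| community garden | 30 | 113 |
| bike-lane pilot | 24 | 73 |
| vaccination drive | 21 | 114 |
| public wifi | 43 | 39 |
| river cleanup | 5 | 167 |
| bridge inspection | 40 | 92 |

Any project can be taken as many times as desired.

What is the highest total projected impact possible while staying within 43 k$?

1336

Ranking by ratio (projected impact/k$): river cleanup 33.40, vaccination drive 5.43, community garden 3.77, bike-lane pilot 3.04.
8×river cleanup uses 40 of the 43 k$ and totals 1336.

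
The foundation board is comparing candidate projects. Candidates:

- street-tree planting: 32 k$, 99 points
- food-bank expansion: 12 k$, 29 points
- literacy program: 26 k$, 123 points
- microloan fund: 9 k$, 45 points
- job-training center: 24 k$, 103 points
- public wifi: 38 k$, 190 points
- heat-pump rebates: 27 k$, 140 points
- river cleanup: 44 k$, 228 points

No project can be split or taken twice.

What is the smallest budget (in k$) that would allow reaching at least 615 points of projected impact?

Minimise k$ subject to total projected impact ≥ 615.
food-bank expansion + literacy program + microloan fund + public wifi + river cleanup reaches 615 using 129 k$.
Below 129 k$ the best achievable stays under 615.

129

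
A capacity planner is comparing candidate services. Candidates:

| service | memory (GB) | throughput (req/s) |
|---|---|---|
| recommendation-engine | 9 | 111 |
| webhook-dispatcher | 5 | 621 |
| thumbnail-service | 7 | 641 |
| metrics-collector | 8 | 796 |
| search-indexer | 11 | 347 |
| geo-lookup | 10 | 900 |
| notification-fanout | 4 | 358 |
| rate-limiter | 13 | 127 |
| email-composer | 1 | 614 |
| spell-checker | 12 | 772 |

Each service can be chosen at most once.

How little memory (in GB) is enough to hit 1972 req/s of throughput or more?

14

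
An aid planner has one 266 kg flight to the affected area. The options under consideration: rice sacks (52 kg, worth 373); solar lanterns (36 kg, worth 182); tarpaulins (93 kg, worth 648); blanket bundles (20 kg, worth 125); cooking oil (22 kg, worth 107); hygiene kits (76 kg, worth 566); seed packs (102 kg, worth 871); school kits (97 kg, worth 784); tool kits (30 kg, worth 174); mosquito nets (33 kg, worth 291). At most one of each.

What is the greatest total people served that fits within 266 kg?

Ranking by ratio (people served/kg): mosquito nets 8.82, seed packs 8.54, school kits 8.08, hygiene kits 7.45.
Greedy by ratio would take blanket bundles + seed packs + school kits + mosquito nets: 252 kg used, total 2071.
The 20 kg tied up in blanket bundles is better spent on tool kits — total rises to 2120 (262 kg).
Next best is rice sacks + hygiene kits + seed packs + mosquito nets at 2101 (263 kg) — short by 19.

2120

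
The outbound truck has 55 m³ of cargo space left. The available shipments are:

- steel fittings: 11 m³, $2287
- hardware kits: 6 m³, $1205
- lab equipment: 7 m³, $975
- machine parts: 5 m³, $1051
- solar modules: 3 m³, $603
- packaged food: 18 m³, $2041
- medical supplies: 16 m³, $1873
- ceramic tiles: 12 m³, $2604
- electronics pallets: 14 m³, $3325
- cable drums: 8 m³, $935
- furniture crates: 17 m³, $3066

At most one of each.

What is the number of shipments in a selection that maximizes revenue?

6

Best achievable revenue is 11447.
steel fittings + hardware kits + lab equipment + machine parts + ceramic tiles + electronics pallets hits 11447 at 55 m³.
Any selection reaching 11447 contains exactly 6 shipments.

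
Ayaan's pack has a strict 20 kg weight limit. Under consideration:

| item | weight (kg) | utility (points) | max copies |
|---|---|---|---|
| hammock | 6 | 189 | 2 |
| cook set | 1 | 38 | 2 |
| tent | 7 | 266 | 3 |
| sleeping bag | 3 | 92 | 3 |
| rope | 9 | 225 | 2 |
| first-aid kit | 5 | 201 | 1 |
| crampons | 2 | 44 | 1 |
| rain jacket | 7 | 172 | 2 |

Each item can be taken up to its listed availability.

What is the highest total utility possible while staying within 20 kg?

A density-first pass picks hammock + 2×cook set + tent + first-aid kit — 732 at 20 kg.
Replace hammock and cook set with tent: the trade gains 39 net, giving 771 at 20 kg.

771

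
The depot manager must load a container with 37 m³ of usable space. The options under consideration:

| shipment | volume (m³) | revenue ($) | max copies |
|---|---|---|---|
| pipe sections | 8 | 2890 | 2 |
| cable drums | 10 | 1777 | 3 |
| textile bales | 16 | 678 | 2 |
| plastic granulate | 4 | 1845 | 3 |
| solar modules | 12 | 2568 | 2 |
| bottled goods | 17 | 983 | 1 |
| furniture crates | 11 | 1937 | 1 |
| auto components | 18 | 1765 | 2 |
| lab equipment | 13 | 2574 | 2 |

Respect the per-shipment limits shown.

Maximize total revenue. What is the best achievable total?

The ratio heuristic lands on 2×pipe sections + 3×plastic granulate (11315) but leaves 9 m³ idle.
The 4 m³ tied up in plastic granulate is better spent on lab equipment — total rises to 12044 (37 m³).
No other feasible combination exceeds 12044.

12044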